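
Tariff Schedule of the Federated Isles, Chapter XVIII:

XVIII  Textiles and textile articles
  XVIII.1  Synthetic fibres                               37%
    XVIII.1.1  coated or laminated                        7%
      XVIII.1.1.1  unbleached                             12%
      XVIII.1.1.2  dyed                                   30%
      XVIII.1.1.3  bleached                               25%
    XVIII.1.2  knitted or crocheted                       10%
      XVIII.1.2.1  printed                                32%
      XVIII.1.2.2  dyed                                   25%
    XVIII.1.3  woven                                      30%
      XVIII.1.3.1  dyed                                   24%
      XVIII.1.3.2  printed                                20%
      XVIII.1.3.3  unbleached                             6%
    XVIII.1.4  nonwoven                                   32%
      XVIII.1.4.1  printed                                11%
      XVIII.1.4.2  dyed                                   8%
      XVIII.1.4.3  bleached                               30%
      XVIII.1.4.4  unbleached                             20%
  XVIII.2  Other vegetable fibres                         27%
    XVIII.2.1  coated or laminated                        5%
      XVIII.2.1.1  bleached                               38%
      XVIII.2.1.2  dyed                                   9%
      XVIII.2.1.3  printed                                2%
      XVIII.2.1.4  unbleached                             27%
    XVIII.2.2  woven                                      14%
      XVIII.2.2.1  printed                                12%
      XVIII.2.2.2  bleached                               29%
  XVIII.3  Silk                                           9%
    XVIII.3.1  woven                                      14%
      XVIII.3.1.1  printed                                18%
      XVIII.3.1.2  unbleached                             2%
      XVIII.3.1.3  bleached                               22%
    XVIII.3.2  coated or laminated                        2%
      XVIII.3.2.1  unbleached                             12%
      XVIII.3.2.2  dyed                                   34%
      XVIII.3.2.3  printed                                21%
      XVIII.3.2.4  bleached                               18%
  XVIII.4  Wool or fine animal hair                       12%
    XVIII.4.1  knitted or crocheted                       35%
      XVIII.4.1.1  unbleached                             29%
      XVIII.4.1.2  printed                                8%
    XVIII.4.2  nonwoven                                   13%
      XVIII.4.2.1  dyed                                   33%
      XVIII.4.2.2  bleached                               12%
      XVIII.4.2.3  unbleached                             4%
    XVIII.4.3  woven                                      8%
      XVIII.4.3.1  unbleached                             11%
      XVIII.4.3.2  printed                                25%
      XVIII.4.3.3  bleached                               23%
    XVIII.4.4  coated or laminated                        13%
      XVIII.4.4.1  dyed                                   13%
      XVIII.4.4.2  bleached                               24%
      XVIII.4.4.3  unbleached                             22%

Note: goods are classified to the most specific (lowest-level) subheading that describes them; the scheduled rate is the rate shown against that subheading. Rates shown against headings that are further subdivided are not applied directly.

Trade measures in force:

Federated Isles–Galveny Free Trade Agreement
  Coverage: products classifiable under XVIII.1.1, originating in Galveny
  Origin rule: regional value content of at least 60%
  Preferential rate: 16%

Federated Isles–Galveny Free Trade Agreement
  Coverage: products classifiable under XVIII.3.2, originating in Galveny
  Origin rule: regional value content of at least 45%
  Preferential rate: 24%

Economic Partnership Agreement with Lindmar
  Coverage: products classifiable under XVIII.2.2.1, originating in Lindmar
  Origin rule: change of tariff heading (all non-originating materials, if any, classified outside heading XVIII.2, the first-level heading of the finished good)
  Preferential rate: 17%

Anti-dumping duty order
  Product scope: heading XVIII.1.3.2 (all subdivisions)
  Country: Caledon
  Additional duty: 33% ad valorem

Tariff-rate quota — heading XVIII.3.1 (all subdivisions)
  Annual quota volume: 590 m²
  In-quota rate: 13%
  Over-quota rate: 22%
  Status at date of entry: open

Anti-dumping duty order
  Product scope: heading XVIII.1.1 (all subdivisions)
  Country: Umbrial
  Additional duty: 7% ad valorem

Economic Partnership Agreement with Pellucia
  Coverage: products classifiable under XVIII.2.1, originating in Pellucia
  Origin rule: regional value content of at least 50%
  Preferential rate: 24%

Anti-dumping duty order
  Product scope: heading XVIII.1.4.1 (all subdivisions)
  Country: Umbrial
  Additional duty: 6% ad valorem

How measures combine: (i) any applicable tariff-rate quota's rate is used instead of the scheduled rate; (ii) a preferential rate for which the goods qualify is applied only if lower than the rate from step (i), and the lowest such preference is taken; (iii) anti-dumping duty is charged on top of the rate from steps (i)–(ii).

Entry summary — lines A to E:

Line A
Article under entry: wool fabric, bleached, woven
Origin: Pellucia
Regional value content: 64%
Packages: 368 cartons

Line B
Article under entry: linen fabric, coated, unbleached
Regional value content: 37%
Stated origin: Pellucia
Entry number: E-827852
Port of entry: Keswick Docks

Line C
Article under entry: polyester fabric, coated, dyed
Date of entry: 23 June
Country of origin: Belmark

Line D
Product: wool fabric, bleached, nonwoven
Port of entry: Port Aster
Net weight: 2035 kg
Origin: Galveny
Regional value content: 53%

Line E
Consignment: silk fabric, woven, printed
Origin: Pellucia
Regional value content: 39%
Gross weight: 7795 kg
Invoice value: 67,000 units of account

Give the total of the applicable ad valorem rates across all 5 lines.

Line A: wool → XVIII.4; woven → XVIII.4.3; bleached → XVIII.4.3.3. Scheduled 23%. Pellucia agreement on XVIII.2.1: XVIII.4.3.3 not covered. → 23%.
Line B: linen → XVIII.2; coated → XVIII.2.1; unbleached → XVIII.2.1.4. Scheduled 27%. Pellucia agreement on XVIII.2.1: RVC < 50%. → 27%.
Line C: polyester → XVIII.1; coated → XVIII.1.1; dyed → XVIII.1.1.2. Scheduled 30%. No special measure applies. → 30%.
Line D: wool → XVIII.4; nonwoven → XVIII.4.2; bleached → XVIII.4.2.2. Scheduled 12%. Galveny agreement on XVIII.1.1: XVIII.4.2.2 not covered; Galveny agreement on XVIII.3.2: XVIII.4.2.2 not covered. → 12%.
Line E: silk → XVIII.3; woven → XVIII.3.1; printed → XVIII.3.1.1. Scheduled 18%. quota on XVIII.3.1 open → in-quota 13%; Pellucia agreement on XVIII.2.1: XVIII.3.1.1 not covered. → 13%.
Sum: 23% + 27% + 30% + 12% + 13% = 105%.

105%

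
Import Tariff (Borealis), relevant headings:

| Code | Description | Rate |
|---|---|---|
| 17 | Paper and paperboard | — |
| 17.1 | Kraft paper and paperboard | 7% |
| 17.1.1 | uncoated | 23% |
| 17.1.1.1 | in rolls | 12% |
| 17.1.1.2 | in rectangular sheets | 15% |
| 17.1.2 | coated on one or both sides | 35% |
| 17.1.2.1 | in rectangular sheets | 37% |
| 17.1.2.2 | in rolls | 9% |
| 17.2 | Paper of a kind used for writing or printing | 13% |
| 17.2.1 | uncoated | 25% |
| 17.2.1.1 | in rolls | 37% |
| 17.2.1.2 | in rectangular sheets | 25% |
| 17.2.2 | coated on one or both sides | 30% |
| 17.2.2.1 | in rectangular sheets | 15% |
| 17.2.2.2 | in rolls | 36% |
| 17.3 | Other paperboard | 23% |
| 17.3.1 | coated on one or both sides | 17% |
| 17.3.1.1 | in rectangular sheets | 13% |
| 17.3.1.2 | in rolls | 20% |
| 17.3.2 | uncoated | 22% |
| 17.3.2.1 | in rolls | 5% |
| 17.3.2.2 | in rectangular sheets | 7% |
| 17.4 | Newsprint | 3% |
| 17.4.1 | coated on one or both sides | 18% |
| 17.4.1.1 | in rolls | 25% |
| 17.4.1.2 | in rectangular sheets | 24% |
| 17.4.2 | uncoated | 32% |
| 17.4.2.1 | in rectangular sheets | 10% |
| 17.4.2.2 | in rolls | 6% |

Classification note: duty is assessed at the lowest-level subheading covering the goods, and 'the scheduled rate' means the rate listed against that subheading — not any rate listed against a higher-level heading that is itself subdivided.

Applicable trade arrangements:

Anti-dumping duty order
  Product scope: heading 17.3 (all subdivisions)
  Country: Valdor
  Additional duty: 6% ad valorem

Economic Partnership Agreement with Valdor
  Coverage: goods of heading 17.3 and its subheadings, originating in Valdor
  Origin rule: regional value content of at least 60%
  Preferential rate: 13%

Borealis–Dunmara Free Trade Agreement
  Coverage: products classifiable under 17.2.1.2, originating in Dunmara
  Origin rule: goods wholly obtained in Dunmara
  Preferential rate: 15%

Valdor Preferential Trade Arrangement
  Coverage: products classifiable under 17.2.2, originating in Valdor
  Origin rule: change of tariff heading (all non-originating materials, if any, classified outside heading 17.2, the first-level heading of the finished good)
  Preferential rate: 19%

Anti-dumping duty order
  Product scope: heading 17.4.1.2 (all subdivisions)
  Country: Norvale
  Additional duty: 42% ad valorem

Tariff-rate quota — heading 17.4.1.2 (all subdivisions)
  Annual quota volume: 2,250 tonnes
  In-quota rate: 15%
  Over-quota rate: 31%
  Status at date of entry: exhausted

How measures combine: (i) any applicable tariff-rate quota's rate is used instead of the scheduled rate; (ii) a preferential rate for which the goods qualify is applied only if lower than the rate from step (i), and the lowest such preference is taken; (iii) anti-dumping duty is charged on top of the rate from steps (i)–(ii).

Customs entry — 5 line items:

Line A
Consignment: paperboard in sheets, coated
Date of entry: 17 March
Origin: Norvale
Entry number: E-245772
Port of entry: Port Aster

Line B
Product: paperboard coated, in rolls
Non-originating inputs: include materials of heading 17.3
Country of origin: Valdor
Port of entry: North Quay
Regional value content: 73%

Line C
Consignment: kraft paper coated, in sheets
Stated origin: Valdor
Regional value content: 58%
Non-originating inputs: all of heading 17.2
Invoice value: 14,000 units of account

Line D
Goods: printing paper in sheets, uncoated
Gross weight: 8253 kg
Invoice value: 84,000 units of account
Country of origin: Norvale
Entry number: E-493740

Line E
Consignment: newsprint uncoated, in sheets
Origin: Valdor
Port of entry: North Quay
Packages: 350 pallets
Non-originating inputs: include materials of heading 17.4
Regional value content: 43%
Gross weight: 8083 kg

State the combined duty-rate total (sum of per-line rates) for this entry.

104%

Line A: paperboard → 17.3; coated → 17.3.1; in sheets → 17.3.1.1. Scheduled 13%. No special measure applies. → 13%.
Line B: paperboard → 17.3; coated → 17.3.1; in rolls → 17.3.1.2. Scheduled 20%. Valdor agreement on 17.3: RVC ≥ 60% → 13% available; Valdor agreement on 17.2.2: 17.3.1.2 not covered; preferential 13%; anti-dumping (Valdor, 17.3): +6%; total 13% + 6% = 19%. → 19%.
Line C: kraft paper → 17.1; coated → 17.1.2; in sheets → 17.1.2.1. Scheduled 37%. Valdor agreement on 17.3: 17.1.2.1 not covered; Valdor agreement on 17.2.2: 17.1.2.1 not covered. → 37%.
Line D: printing paper → 17.2; uncoated → 17.2.1; in sheets → 17.2.1.2. Scheduled 25%. No special measure applies. → 25%.
Line E: newsprint → 17.4; uncoated → 17.4.2; in sheets → 17.4.2.1. Scheduled 10%. Valdor agreement on 17.3: 17.4.2.1 not covered; Valdor agreement on 17.2.2: 17.4.2.1 not covered. → 10%.
Sum: 13% + 19% + 37% + 25% + 10% = 104%.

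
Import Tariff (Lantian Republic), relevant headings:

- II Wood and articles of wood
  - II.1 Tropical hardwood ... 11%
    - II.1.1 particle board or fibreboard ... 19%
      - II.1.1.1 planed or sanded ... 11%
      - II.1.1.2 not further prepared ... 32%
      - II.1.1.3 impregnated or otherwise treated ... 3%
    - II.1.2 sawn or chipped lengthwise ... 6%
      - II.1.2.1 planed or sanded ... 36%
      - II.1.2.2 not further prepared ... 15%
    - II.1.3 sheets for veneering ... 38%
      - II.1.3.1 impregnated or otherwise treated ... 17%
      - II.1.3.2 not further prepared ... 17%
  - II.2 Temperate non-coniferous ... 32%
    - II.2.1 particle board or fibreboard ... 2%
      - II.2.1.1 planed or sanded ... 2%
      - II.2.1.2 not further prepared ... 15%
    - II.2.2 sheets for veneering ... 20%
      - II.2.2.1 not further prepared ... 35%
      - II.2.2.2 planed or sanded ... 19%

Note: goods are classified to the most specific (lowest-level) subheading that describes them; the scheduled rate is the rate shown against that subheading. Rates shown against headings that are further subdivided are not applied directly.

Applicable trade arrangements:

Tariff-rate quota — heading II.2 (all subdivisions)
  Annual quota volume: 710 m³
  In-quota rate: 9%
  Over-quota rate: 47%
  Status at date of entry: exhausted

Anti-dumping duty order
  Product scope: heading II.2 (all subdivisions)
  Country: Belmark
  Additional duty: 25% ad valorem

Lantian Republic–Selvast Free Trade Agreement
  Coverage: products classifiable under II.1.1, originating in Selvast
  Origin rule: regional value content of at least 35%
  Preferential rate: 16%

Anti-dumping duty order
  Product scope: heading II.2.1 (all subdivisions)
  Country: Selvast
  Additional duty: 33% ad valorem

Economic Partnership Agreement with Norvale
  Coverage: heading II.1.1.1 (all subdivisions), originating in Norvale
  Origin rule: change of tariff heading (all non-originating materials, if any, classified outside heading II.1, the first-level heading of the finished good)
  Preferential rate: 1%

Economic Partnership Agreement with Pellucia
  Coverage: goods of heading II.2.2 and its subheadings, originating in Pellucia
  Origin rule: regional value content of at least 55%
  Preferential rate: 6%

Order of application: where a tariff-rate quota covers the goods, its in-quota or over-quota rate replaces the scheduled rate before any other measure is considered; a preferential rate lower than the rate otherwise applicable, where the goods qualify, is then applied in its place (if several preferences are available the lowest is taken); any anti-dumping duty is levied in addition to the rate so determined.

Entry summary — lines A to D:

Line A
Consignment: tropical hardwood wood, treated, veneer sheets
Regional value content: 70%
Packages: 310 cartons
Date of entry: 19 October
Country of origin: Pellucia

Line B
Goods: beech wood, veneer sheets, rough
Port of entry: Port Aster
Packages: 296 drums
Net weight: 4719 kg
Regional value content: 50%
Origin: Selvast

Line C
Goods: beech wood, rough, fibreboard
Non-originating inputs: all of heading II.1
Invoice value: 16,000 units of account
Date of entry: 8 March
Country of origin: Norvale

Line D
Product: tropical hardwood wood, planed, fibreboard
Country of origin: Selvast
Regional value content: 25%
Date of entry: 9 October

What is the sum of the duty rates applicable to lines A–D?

122%

Line A: tropical hardwood → II.1; veneer sheets → II.1.3; treated → II.1.3.1. Scheduled 17%. Pellucia agreement on II.2.2: II.1.3.1 not covered. → 17%.
Line B: beech → II.2; veneer sheets → II.2.2; rough → II.2.2.1. Scheduled 35%. quota on II.2 exhausted → over-quota 47%; Selvast agreement on II.1.1: II.2.2.1 not covered. → 47%.
Line C: beech → II.2; fibreboard → II.2.1; rough → II.2.1.2. Scheduled 15%. quota on II.2 exhausted → over-quota 47%; Norvale agreement on II.1.1.1: II.2.1.2 not covered. → 47%.
Line D: tropical hardwood → II.1; fibreboard → II.1.1; planed → II.1.1.1. Scheduled 11%. Selvast agreement on II.1.1: RVC < 35%. → 11%.
Sum: 17% + 47% + 47% + 11% = 122%.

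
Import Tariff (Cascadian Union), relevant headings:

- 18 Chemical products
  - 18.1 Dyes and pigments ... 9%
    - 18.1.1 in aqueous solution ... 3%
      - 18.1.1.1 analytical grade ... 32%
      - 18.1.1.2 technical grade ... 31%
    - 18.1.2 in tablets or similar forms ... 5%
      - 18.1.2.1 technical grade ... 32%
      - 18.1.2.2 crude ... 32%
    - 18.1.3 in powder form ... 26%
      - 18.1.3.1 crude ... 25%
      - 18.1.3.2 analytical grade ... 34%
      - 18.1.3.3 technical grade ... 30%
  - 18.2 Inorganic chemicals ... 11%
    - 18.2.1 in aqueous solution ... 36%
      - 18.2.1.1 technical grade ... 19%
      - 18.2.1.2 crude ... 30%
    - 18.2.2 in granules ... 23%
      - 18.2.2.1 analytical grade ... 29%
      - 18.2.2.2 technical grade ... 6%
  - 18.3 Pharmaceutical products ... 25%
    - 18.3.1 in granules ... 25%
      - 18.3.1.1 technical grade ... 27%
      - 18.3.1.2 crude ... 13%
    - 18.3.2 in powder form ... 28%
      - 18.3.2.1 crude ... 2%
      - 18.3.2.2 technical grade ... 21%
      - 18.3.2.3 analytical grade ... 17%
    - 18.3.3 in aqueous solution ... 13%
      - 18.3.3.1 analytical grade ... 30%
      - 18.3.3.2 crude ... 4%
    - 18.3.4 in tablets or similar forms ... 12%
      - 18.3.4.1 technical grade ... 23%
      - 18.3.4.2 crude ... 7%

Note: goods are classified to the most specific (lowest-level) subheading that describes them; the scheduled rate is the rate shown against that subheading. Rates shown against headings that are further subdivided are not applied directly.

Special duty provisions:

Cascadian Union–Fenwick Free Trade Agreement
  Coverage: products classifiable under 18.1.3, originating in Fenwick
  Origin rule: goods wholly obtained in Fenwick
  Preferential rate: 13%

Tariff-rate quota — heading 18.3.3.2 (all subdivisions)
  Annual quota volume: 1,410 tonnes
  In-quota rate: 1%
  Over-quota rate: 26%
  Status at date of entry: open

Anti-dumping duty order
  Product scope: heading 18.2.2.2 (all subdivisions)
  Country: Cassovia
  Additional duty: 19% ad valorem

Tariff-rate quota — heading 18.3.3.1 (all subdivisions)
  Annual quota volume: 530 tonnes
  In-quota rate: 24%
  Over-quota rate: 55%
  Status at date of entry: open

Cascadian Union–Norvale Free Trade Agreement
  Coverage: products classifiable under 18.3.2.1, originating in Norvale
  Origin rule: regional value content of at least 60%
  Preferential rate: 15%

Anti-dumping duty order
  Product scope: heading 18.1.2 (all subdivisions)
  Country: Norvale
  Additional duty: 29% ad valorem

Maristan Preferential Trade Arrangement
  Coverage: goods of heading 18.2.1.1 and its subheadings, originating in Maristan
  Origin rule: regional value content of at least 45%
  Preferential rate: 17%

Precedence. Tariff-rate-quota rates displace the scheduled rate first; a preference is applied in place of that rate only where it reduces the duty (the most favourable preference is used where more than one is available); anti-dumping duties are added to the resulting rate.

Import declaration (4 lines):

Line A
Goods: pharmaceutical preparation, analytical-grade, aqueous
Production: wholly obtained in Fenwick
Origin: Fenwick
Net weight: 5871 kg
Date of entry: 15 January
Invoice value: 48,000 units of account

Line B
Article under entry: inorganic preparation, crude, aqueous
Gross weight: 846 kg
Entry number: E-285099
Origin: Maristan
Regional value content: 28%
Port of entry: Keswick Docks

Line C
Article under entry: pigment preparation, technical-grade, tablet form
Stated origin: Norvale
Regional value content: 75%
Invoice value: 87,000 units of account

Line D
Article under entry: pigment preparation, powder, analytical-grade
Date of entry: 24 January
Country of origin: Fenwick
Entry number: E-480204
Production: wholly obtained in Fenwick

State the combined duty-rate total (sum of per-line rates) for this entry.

Line A: pharmaceutical → 18.3; aqueous → 18.3.3; analytical-grade → 18.3.3.1. Scheduled 30%. quota on 18.3.3.1 open → in-quota 24%; Fenwick agreement on 18.1.3: 18.3.3.1 not covered. → 24%.
Line B: inorganic → 18.2; aqueous → 18.2.1; crude → 18.2.1.2. Scheduled 30%. Maristan agreement on 18.2.1.1: 18.2.1.2 not covered. → 30%.
Line C: pigment → 18.1; tablet form → 18.1.2; technical-grade → 18.1.2.1. Scheduled 32%. Norvale agreement on 18.3.2.1: 18.1.2.1 not covered; anti-dumping (Norvale, 18.1.2): +29%; total 32% + 29% = 61%. → 61%.
Line D: pigment → 18.1; powder → 18.1.3; analytical-grade → 18.1.3.2. Scheduled 34%. Fenwick agreement on 18.1.3: wholly obtained → 13% available; preferential 13%. → 13%.
Sum: 24% + 30% + 61% + 13% = 128%.

128%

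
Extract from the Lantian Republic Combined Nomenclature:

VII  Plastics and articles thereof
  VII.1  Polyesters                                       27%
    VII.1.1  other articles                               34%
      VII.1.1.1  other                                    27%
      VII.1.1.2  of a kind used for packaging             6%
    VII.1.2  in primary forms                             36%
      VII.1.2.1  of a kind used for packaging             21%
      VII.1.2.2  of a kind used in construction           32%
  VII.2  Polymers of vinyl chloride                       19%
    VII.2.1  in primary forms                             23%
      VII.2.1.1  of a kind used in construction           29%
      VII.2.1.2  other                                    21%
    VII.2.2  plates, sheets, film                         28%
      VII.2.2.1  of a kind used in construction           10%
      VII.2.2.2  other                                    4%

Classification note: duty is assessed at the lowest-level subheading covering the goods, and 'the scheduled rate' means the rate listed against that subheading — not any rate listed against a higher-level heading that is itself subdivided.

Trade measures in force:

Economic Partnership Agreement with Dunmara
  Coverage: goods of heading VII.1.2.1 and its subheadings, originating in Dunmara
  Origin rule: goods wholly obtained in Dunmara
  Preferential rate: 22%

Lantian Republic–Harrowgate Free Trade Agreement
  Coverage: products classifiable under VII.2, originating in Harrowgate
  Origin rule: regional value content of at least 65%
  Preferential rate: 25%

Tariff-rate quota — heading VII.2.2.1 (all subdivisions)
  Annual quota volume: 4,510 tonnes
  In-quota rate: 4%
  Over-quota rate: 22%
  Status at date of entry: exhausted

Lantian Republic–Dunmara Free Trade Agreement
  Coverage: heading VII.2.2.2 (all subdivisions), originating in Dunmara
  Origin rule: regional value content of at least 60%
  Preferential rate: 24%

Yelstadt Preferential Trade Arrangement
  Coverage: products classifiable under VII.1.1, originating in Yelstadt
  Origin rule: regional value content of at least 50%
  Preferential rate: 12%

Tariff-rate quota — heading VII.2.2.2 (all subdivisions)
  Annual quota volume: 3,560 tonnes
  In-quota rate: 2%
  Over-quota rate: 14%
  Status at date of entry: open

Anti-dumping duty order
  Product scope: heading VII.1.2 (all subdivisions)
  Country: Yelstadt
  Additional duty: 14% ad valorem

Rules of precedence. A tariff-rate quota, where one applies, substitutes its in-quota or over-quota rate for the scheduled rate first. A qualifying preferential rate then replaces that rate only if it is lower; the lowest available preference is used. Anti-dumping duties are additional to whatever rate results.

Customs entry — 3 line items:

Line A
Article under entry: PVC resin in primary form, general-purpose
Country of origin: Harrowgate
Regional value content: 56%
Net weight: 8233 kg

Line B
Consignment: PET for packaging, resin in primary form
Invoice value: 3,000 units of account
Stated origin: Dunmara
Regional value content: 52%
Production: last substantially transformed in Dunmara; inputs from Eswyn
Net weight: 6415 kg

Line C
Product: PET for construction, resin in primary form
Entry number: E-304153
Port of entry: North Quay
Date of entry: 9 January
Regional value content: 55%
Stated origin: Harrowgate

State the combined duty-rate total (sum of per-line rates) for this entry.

74%

Line A: PVC → VII.2; resin in primary form → VII.2.1; general-purpose → VII.2.1.2. Scheduled 21%. Harrowgate agreement on VII.2: RVC < 65%. → 21%.
Line B: PET → VII.1; resin in primary form → VII.1.2; for packaging → VII.1.2.1. Scheduled 21%. Dunmara agreement on VII.1.2.1: not wholly obtained; Dunmara agreement on VII.2.2.2: VII.1.2.1 not covered. → 21%.
Line C: PET → VII.1; resin in primary form → VII.1.2; for construction → VII.1.2.2. Scheduled 32%. Harrowgate agreement on VII.2: VII.1.2.2 not covered. → 32%.
Sum: 21% + 21% + 32% = 74%.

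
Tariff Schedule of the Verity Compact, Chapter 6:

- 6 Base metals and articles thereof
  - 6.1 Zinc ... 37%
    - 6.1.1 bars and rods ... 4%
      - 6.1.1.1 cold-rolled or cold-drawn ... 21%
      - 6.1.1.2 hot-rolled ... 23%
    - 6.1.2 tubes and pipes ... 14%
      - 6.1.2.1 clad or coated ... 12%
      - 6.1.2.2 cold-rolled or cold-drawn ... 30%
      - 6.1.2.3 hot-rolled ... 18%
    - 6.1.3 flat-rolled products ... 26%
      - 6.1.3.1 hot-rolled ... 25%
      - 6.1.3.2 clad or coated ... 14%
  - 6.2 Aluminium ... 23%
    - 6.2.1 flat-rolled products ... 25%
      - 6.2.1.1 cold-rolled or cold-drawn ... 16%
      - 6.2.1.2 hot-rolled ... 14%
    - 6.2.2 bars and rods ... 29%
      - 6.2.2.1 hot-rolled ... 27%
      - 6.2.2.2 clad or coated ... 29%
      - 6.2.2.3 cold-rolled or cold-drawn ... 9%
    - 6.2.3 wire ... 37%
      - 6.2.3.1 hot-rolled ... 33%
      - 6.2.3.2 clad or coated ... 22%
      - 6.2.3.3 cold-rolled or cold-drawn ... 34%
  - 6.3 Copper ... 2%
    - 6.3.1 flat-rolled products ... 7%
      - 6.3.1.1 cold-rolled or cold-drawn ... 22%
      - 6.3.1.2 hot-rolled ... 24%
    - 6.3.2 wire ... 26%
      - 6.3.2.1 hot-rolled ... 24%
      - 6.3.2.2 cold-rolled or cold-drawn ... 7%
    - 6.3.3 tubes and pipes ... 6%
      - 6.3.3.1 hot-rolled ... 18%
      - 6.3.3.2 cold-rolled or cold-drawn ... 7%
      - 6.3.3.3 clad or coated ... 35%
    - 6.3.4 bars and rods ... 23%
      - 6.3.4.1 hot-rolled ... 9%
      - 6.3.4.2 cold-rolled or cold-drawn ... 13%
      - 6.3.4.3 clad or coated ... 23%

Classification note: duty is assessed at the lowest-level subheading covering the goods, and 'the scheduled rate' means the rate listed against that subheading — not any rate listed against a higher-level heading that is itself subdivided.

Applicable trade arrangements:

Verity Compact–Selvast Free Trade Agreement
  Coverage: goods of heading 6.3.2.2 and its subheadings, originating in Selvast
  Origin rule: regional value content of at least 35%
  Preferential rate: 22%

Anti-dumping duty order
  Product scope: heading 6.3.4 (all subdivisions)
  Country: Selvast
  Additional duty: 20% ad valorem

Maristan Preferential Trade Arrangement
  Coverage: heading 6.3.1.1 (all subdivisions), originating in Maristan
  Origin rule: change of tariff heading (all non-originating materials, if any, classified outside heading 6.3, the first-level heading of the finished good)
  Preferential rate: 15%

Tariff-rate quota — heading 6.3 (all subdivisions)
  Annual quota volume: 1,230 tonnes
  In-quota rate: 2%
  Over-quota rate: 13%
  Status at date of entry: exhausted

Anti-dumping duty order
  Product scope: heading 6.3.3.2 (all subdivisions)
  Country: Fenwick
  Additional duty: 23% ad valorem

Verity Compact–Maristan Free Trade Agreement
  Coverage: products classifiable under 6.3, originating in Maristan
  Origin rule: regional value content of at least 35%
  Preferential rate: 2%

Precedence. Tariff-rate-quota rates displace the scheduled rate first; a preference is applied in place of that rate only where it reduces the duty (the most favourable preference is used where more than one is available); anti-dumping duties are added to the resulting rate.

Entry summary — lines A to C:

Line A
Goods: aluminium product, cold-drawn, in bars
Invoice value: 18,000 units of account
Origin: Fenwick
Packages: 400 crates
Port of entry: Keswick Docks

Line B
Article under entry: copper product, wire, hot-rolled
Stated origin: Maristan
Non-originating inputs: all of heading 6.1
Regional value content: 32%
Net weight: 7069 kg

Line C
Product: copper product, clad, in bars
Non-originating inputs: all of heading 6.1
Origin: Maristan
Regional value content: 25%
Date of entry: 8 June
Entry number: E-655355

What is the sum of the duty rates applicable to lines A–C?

Line A: aluminium → 6.2; in bars → 6.2.2; cold-drawn → 6.2.2.3. Scheduled 9%. No special measure applies. → 9%.
Line B: copper → 6.3; wire → 6.3.2; hot-rolled → 6.3.2.1. Scheduled 24%. quota on 6.3 exhausted → over-quota 13%; Maristan agreement on 6.3.1.1: 6.3.2.1 not covered; Maristan agreement on 6.3: RVC < 35%. → 13%.
Line C: copper → 6.3; in bars → 6.3.4; clad → 6.3.4.3. Scheduled 23%. quota on 6.3 exhausted → over-quota 13%; Maristan agreement on 6.3.1.1: 6.3.4.3 not covered; Maristan agreement on 6.3: RVC < 35%. → 13%.
Sum: 9% + 13% + 13% = 35%.

35%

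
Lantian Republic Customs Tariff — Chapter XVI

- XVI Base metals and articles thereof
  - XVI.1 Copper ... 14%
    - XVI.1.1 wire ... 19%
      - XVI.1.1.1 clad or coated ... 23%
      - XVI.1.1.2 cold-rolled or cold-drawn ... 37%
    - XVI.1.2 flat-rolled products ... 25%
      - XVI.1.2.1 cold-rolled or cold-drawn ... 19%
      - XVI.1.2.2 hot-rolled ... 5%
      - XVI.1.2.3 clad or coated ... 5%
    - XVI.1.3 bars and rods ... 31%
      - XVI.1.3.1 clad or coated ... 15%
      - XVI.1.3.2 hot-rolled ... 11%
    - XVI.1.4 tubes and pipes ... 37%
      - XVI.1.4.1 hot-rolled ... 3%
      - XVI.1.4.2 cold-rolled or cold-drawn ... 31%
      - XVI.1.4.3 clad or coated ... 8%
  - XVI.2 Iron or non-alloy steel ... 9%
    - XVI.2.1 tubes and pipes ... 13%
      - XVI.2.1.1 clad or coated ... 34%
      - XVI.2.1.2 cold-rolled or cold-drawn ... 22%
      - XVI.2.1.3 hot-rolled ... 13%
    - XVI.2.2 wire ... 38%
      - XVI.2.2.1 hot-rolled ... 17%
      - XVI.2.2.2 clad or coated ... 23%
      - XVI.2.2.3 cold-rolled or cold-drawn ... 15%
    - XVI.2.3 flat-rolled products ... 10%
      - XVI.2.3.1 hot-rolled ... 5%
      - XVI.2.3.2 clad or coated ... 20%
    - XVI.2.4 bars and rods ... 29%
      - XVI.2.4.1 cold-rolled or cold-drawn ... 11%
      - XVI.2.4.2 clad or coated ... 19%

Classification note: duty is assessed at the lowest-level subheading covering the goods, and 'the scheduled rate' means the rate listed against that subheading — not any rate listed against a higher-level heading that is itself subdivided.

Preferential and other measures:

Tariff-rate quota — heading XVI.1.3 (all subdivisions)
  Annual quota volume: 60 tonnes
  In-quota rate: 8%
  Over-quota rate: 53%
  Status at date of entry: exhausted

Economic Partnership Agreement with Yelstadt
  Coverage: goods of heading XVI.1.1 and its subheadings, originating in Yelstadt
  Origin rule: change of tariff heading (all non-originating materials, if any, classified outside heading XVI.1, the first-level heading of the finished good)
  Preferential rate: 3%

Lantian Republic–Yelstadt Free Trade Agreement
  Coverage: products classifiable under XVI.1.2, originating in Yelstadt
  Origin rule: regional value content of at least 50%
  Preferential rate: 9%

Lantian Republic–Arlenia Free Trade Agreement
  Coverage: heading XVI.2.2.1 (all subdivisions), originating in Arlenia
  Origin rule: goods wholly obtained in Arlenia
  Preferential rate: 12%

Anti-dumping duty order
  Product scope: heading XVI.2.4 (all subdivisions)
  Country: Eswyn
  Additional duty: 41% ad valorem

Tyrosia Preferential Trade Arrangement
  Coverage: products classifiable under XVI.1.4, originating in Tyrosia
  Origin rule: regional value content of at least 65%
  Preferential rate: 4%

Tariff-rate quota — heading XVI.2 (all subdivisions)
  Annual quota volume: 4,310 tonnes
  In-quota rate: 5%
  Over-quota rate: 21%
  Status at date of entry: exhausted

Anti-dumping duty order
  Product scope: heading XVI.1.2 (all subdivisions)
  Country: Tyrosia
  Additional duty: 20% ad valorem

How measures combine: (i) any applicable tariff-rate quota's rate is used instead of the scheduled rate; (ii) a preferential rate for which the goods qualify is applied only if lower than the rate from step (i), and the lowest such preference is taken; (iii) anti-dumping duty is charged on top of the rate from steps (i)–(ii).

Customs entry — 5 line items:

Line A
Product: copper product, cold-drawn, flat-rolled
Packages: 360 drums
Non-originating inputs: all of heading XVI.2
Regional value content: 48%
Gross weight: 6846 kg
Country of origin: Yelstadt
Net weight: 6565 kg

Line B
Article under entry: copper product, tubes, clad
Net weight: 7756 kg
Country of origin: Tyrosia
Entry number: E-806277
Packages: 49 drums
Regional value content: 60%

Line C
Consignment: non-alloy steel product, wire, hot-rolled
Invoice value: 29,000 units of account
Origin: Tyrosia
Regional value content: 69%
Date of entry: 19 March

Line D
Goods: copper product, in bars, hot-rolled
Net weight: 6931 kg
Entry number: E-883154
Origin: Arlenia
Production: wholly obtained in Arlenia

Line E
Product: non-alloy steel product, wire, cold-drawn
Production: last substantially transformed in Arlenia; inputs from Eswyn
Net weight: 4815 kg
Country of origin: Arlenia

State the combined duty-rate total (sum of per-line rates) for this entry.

122%

Line A: copper → XVI.1; flat-rolled → XVI.1.2; cold-drawn → XVI.1.2.1. Scheduled 19%. Yelstadt agreement on XVI.1.1: XVI.1.2.1 not covered; Yelstadt agreement on XVI.1.2: RVC < 50%. → 19%.
Line B: copper → XVI.1; tubes → XVI.1.4; clad → XVI.1.4.3. Scheduled 8%. Tyrosia agreement on XVI.1.4: RVC < 65%. → 8%.
Line C: non-alloy steel → XVI.2; wire → XVI.2.2; hot-rolled → XVI.2.2.1. Scheduled 17%. quota on XVI.2 exhausted → over-quota 21%; Tyrosia agreement on XVI.1.4: XVI.2.2.1 not covered. → 21%.
Line D: copper → XVI.1; in bars → XVI.1.3; hot-rolled → XVI.1.3.2. Scheduled 11%. quota on XVI.1.3 exhausted → over-quota 53%; Arlenia agreement on XVI.2.2.1: XVI.1.3.2 not covered. → 53%.
Line E: non-alloy steel → XVI.2; wire → XVI.2.2; cold-drawn → XVI.2.2.3. Scheduled 15%. quota on XVI.2 exhausted → over-quota 21%; Arlenia agreement on XVI.2.2.1: XVI.2.2.3 not covered. → 21%.
Sum: 19% + 8% + 21% + 53% + 21% = 122%.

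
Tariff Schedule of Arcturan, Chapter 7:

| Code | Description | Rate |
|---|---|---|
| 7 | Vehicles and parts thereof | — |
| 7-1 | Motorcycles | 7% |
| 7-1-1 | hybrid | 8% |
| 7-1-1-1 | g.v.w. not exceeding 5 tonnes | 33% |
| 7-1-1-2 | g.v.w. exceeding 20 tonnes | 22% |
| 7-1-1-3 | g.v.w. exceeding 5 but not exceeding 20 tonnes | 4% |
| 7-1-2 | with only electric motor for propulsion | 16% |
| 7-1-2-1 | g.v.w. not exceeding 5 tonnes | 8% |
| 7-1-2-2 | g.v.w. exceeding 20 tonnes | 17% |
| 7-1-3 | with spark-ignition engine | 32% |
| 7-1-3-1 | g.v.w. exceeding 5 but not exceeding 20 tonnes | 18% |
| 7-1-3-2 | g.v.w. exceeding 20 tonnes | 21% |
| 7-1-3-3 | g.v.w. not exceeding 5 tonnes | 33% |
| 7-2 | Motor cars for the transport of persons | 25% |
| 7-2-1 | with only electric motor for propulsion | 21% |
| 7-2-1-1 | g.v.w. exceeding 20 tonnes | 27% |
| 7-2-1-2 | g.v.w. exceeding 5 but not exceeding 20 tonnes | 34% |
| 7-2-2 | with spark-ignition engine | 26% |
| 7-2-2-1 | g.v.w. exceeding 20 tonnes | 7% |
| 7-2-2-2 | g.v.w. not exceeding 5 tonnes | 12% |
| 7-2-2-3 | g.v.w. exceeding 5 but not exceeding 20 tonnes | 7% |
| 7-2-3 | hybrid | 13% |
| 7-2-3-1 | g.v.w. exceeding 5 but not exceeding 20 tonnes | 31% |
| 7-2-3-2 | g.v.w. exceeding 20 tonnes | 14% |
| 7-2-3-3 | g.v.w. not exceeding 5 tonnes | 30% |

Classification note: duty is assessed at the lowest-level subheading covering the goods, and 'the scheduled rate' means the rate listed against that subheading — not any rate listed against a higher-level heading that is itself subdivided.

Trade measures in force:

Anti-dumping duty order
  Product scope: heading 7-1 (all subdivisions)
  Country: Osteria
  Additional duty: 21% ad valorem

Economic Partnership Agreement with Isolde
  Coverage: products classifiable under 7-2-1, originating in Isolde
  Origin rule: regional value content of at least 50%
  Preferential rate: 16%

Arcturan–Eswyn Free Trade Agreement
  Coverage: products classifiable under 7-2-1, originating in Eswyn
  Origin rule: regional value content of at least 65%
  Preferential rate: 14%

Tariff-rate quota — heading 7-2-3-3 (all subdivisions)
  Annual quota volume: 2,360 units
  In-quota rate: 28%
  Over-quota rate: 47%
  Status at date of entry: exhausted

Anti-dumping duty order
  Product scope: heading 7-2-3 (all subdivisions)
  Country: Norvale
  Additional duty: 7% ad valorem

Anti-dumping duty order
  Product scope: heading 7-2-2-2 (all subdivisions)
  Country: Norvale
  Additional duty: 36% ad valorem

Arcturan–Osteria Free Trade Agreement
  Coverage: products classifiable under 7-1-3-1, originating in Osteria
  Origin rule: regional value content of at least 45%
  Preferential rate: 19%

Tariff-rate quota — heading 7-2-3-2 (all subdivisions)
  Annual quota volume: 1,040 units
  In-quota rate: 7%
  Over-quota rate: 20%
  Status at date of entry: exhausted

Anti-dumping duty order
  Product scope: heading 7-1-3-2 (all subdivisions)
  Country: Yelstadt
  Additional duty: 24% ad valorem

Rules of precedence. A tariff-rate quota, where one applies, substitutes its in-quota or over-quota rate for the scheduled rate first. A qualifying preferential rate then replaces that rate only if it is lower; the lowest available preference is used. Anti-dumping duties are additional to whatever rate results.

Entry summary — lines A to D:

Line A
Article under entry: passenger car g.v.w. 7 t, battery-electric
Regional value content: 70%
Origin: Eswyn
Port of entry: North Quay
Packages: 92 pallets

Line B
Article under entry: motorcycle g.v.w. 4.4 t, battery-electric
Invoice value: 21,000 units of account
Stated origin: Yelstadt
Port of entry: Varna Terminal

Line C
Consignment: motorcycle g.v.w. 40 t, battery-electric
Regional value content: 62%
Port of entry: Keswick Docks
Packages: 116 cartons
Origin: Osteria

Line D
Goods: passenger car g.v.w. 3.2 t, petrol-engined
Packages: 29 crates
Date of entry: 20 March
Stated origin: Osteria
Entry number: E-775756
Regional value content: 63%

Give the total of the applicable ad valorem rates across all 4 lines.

Line A: passenger car → 7-2; battery-electric → 7-2-1; g.v.w. 7 t → 7-2-1-2. Scheduled 34%. Eswyn agreement on 7-2-1: RVC ≥ 65% → 14% available; preferential 14%. → 14%.
Line B: motorcycle → 7-1; battery-electric → 7-1-2; g.v.w. 4.4 t → 7-1-2-1. Scheduled 8%. No special measure applies. → 8%.
Line C: motorcycle → 7-1; battery-electric → 7-1-2; g.v.w. 40 t → 7-1-2-2. Scheduled 17%. Osteria agreement on 7-1-3-1: 7-1-2-2 not covered; anti-dumping (Osteria, 7-1): +21%; total 17% + 21% = 38%. → 38%.
Line D: passenger car → 7-2; petrol-engined → 7-2-2; g.v.w. 3.2 t → 7-2-2-2. Scheduled 12%. Osteria agreement on 7-1-3-1: 7-2-2-2 not covered. → 12%.
Sum: 14% + 8% + 38% + 12% = 72%.

72%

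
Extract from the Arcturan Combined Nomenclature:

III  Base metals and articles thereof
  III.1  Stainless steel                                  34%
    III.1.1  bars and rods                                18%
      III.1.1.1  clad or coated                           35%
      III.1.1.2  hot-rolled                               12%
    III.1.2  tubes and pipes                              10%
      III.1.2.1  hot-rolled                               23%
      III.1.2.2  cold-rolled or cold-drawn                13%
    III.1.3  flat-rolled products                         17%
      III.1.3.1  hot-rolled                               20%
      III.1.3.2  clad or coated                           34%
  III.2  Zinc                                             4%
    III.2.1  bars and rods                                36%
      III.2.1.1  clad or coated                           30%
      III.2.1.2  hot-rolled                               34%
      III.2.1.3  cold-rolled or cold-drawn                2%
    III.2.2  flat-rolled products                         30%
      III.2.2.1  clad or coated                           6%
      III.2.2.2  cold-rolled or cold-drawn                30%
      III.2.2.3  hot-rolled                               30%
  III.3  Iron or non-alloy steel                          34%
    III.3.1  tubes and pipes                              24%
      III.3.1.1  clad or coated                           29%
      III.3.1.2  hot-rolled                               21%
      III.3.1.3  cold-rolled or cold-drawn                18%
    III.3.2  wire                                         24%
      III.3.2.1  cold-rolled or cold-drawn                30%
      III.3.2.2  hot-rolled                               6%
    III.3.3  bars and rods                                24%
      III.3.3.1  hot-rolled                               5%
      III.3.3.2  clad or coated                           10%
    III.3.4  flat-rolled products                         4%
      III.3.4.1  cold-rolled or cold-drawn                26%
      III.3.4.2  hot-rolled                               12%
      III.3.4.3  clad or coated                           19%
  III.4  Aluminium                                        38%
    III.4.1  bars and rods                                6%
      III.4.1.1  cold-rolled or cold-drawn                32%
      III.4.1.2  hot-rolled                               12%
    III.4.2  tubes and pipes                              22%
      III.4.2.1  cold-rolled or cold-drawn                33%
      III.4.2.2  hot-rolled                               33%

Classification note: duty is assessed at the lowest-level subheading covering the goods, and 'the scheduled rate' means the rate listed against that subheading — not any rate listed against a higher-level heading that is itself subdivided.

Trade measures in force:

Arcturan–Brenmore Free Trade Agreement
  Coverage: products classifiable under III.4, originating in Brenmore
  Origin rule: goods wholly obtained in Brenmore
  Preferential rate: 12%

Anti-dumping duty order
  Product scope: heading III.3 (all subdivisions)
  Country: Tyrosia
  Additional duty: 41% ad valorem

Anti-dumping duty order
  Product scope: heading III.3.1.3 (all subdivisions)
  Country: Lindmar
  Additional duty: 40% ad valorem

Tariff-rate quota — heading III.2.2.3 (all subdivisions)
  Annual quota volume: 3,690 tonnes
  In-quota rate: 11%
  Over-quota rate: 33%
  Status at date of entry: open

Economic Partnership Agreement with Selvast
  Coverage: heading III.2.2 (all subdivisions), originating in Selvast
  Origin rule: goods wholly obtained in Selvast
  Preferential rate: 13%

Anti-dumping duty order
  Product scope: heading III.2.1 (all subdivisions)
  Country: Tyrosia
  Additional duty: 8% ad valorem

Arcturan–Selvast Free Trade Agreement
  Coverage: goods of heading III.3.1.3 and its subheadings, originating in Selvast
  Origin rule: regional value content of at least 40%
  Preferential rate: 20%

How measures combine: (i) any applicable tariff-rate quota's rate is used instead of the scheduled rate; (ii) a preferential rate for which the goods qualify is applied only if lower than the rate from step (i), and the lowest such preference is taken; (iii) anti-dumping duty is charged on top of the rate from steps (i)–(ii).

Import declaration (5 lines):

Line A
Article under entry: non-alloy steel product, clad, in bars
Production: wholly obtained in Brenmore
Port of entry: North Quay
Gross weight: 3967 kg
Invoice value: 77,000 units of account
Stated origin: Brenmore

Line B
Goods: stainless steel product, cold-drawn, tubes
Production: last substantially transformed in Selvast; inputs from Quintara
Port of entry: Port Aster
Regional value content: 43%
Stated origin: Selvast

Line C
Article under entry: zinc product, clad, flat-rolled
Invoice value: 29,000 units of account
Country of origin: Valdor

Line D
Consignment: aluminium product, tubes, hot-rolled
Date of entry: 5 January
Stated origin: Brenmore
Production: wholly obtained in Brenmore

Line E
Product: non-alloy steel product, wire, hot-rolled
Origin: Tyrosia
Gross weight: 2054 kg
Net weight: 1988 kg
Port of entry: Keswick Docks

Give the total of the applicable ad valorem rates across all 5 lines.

88%

Line A: non-alloy steel → III.3; in bars → III.3.3; clad → III.3.3.2. Scheduled 10%. Brenmore agreement on III.4: III.3.3.2 not covered. → 10%.
Line B: stainless steel → III.1; tubes → III.1.2; cold-drawn → III.1.2.2. Scheduled 13%. Selvast agreement on III.2.2: III.1.2.2 not covered; Selvast agreement on III.3.1.3: III.1.2.2 not covered. → 13%.
Line C: zinc → III.2; flat-rolled → III.2.2; clad → III.2.2.1. Scheduled 6%. No special measure applies. → 6%.
Line D: aluminium → III.4; tubes → III.4.2; hot-rolled → III.4.2.2. Scheduled 33%. Brenmore agreement on III.4: wholly obtained → 12% available; preferential 12%. → 12%.
Line E: non-alloy steel → III.3; wire → III.3.2; hot-rolled → III.3.2.2. Scheduled 6%. anti-dumping (Tyrosia, III.3): +41%; total 6% + 41% = 47%. → 47%.
Sum: 10% + 13% + 6% + 12% + 47% = 88%.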